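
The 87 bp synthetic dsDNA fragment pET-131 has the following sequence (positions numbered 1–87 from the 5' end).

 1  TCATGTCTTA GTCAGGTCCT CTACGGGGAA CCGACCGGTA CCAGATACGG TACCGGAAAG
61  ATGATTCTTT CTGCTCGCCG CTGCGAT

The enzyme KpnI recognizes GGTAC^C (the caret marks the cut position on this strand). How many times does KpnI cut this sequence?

GGTACC occurs starting at positions 37, 49.
KpnI cuts at 2 sites.

2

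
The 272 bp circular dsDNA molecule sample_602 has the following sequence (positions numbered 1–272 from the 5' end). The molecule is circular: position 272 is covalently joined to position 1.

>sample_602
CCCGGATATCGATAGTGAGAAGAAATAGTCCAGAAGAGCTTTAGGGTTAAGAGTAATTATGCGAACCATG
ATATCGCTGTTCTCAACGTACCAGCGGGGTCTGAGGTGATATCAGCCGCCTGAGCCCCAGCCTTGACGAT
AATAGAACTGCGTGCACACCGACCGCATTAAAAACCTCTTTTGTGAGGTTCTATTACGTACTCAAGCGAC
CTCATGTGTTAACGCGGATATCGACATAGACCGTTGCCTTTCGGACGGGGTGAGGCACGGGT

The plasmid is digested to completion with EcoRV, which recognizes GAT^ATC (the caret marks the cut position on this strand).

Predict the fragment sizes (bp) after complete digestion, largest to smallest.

119, 65, 50, 38 bp

EcoRV sites (GATATC) start at positions 5, 70, 108, 227.
EcoRV cuts after base 3 of each site, so after positions 7, 72, 110, 229.
Circular molecule, 4 cuts → 4 fragments:
  8–72 → 65 bp
  73–110 → 38 bp
  111–229 → 119 bp
  230–272 then 1–7 → 43 + 7 = 50 bp
Sorted largest to smallest: 119, 65, 50, 38 bp.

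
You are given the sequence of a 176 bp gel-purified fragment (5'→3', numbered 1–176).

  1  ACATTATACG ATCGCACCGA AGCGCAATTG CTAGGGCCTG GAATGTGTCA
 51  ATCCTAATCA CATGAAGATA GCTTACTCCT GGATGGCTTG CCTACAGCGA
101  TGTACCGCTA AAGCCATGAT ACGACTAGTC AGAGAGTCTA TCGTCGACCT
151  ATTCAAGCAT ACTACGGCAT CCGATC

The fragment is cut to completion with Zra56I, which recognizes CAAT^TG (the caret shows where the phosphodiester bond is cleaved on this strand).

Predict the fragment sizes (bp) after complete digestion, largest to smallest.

The Zra56I site (CAATTG) starts at position 25.
Zra56I cuts after base 4 of each site, so after position 28.
Linear molecule, 1 cut → 2 fragments:
  1–28 → 28 bp
  29–176 → 148 bp
Sorted largest to smallest: 148, 28 bp.

148, 28 bp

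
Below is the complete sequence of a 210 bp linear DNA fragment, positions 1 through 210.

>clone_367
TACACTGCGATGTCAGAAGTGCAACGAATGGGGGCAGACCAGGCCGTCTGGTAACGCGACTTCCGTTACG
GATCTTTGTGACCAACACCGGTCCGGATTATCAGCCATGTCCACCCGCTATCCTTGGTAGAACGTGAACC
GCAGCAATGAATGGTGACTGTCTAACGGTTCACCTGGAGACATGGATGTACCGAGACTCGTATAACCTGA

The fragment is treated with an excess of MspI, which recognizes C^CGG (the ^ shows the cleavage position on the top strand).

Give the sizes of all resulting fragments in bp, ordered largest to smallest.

MspI sites (CCGG) start at positions 88, 93.
MspI cuts after the first base of each site, so after positions 88, 93.
Linear molecule, 2 cuts → 3 fragments:
  1–88 → 88 bp
  89–93 → 5 bp
  94–210 → 117 bp
Sorted largest to smallest: 117, 88, 5 bp.

117, 88, 5 bp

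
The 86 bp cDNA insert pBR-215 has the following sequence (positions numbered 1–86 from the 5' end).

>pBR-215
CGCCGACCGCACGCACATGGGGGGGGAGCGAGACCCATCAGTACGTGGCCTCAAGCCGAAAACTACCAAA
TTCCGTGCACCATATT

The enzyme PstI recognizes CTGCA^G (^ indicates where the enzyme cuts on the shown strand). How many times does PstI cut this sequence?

No occurrence of CTGCAG is present in the sequence.
PstI does not cut: 0 sites.

0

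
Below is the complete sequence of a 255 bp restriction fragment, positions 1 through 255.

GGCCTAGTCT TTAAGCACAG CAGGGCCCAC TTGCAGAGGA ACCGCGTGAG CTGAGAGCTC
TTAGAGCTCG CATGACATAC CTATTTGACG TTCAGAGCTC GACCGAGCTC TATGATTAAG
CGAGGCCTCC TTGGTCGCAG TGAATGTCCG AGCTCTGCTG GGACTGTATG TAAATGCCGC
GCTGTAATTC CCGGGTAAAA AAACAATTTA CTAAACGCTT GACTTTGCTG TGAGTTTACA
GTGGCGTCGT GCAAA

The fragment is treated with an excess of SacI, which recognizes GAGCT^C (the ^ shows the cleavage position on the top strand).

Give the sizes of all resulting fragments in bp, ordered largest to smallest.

SacI sites (GAGCTC) start at positions 55, 64, 95, 105, 150.
SacI cuts after base 5 of each site (before the last base), so after positions 59, 68, 99, 109, 154.
Linear molecule, 5 cuts → 6 fragments:
  1–59 → 59 bp
  60–68 → 9 bp
  69–99 → 31 bp
  100–109 → 10 bp
  110–154 → 45 bp
  155–255 → 101 bp
Sorted largest to smallest: 101, 59, 45, 31, 10, 9 bp.

101, 59, 45, 31, 10, 9 bp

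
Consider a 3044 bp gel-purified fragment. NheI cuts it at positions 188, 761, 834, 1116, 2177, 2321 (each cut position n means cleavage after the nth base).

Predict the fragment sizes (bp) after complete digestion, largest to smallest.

1061, 723, 573, 282, 188, 144, 73 bp

Linear molecule, 6 cuts → 7 fragments:
  188 − 0 = 188 bp
  761 − 188 = 573 bp
  834 − 761 = 73 bp
  1116 − 834 = 282 bp
  2177 − 1116 = 1061 bp
  2321 − 2177 = 144 bp
  3044 − 2321 = 723 bp
Sorted largest to smallest: 1061, 723, 573, 282, 188, 144, 73 bp.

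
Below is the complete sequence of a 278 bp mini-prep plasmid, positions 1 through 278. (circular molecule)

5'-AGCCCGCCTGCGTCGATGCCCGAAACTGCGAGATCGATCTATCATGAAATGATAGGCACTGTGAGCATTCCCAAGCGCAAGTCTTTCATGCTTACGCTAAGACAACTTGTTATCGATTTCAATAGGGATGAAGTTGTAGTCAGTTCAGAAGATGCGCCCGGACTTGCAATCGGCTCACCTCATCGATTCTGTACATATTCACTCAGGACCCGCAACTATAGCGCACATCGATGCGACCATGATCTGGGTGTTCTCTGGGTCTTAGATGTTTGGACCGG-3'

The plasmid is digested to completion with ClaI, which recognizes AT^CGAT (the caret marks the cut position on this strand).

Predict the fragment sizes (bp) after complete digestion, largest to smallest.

ClaI sites (ATCGAT) start at positions 33, 112, 182, 227.
ClaI cuts after base 2 of each site, so after positions 34, 113, 183, 228.
Circular molecule, 4 cuts → 4 fragments:
  35–113 → 79 bp
  114–183 → 70 bp
  184–228 → 45 bp
  229–278 then 1–34 → 50 + 34 = 84 bp
Sorted largest to smallest: 84, 79, 70, 45 bp.

84, 79, 70, 45 bp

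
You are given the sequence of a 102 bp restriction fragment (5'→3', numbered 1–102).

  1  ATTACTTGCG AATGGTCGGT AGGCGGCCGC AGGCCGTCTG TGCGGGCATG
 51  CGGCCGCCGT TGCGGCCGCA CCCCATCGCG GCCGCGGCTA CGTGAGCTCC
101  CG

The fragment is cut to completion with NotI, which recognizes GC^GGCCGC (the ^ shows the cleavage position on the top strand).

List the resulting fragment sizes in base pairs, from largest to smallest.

27, 24, 23, 16, 12 bp

NotI sites (GCGGCCGC) start at positions 23, 50, 62, 78.
NotI cuts after base 2 of each site, so after positions 24, 51, 63, 79.
Linear molecule, 4 cuts → 5 fragments:
  1–24 → 24 bp
  25–51 → 27 bp
  52–63 → 12 bp
  64–79 → 16 bp
  80–102 → 23 bp
Sorted largest to smallest: 27, 24, 23, 16, 12 bp.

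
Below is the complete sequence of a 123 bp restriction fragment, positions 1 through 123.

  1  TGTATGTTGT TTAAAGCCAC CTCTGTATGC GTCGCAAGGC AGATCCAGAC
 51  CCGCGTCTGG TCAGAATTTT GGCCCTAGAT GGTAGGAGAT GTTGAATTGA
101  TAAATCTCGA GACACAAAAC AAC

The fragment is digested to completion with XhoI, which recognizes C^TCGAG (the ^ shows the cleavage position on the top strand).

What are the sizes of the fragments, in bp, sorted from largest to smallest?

106, 17 bp

The XhoI site (CTCGAG) starts at position 106.
XhoI cuts after the first base of each site, so after position 106.
Linear molecule, 1 cut → 2 fragments:
  1–106 → 106 bp
  107–123 → 17 bp
Sorted largest to smallest: 106, 17 bp.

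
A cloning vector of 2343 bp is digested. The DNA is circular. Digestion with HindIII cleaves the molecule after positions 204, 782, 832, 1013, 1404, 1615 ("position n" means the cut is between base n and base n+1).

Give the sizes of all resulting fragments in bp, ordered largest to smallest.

Circular molecule, 6 cuts → 6 fragments:
  782 − 204 = 578 bp
  832 − 782 = 50 bp
  1013 − 832 = 181 bp
  1404 − 1013 = 391 bp
  1615 − 1404 = 211 bp
  wrap: 2343 − 1615 + 204 = 932 bp
Sorted largest to smallest: 932, 578, 391, 211, 181, 50 bp.

932, 578, 391, 211, 181, 50 bp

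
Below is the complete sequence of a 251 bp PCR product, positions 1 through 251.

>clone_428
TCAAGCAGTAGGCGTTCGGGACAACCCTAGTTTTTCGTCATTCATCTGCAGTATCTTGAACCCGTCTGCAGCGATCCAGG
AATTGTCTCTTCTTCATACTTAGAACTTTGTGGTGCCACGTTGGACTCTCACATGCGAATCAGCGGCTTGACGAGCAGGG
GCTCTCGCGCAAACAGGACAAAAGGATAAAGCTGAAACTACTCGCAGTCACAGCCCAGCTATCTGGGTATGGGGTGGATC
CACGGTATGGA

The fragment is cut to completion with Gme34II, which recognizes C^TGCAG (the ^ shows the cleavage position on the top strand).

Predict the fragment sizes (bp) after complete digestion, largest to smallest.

Gme34II sites (CTGCAG) start at positions 46, 66.
Gme34II cuts after the first base of each site, so after positions 46, 66.
Linear molecule, 2 cuts → 3 fragments:
  1–46 → 46 bp
  47–66 → 20 bp
  67–251 → 185 bp
Sorted largest to smallest: 185, 46, 20 bp.

185, 46, 20 bp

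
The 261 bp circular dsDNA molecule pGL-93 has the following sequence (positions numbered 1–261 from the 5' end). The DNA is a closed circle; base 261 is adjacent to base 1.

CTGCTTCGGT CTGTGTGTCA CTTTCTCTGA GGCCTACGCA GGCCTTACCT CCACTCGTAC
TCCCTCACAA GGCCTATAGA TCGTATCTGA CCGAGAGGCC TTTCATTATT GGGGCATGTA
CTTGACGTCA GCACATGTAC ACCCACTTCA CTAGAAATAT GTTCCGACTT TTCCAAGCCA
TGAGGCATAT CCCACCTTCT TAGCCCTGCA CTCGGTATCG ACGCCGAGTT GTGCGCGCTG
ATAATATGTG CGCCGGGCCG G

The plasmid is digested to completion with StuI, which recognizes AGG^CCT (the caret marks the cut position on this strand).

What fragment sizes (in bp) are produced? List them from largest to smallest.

StuI sites (AGGCCT) start at positions 30, 40, 70, 96.
StuI cuts after base 3 of each site, so after positions 32, 42, 72, 98.
Circular molecule, 4 cuts → 4 fragments:
  33–42 → 10 bp
  43–72 → 30 bp
  73–98 → 26 bp
  99–261 then 1–32 → 163 + 32 = 195 bp
Sorted largest to smallest: 195, 30, 26, 10 bp.

195, 30, 26, 10 bp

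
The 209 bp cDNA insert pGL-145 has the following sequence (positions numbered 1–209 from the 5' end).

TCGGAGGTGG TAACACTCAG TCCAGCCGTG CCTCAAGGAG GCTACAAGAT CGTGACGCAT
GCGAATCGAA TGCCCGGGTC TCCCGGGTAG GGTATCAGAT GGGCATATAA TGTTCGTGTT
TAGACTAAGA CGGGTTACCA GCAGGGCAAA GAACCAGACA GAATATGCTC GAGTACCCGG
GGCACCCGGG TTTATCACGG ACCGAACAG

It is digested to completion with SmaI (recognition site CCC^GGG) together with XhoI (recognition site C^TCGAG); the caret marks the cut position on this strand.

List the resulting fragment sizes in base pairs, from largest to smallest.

84, 75, 22, 10, 9, 9 bp

SmaI sites (CCCGGG) start at positions 73, 82, 176, 185.
SmaI cuts after base 3 of each site, so after positions 75, 84, 178, 187.
The XhoI site (CTCGAG) starts at position 168.
XhoI cuts after the first base of each site, so after position 168.
Combined cut positions: 75, 84, 168, 178, 187.
Linear molecule, 5 cuts → 6 fragments:
  1–75 → 75 bp
  76–84 → 9 bp
  85–168 → 84 bp
  169–178 → 10 bp
  179–187 → 9 bp
  188–209 → 22 bp
Sorted largest to smallest: 84, 75, 22, 10, 9, 9 bp.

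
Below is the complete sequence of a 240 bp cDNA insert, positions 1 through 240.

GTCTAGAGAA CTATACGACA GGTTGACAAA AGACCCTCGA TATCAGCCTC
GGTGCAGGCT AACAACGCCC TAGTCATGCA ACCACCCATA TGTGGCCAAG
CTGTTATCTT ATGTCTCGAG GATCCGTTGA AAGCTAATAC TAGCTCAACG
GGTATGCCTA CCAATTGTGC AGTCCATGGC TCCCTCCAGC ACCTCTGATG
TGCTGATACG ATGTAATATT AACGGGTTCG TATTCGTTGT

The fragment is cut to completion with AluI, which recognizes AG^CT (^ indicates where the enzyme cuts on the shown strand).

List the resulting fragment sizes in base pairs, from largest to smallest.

100, 97, 33, 10 bp

AluI sites (AGCT) start at positions 99, 132, 142.
AluI cuts after base 2 of each site, so after positions 100, 133, 143.
Linear molecule, 3 cuts → 4 fragments:
  1–100 → 100 bp
  101–133 → 33 bp
  134–143 → 10 bp
  144–240 → 97 bp
Sorted largest to smallest: 100, 97, 33, 10 bp.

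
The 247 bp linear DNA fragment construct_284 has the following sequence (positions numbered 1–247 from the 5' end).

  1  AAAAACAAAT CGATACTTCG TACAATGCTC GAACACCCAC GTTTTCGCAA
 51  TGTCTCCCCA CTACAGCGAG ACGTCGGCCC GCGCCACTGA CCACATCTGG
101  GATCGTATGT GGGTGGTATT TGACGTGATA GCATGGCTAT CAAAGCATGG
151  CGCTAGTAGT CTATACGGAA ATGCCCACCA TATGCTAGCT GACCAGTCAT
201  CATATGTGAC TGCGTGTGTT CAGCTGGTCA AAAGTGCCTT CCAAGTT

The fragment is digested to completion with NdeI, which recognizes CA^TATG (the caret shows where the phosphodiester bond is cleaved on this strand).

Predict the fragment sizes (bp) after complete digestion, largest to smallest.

NdeI sites (CATATG) start at positions 179, 201.
NdeI cuts after base 2 of each site, so after positions 180, 202.
Linear molecule, 2 cuts → 3 fragments:
  1–180 → 180 bp
  181–202 → 22 bp
  203–247 → 45 bp
Sorted largest to smallest: 180, 45, 22 bp.

180, 45, 22 bp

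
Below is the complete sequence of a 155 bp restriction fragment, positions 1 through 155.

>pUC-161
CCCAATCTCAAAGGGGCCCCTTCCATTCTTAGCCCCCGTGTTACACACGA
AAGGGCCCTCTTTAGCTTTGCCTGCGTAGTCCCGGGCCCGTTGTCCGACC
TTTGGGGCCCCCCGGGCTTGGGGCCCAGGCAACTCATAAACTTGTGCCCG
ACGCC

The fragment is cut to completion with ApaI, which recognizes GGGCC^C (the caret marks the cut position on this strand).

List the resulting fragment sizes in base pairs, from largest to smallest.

ApaI sites (GGGCCC) start at positions 14, 53, 84, 105, 121.
ApaI cuts after base 5 of each site (before the last base), so after positions 18, 57, 88, 109, 125.
Linear molecule, 5 cuts → 6 fragments:
  1–18 → 18 bp
  19–57 → 39 bp
  58–88 → 31 bp
  89–109 → 21 bp
  110–125 → 16 bp
  126–155 → 30 bp
Sorted largest to smallest: 39, 31, 30, 21, 18, 16 bp.

39, 31, 30, 21, 18, 16 bp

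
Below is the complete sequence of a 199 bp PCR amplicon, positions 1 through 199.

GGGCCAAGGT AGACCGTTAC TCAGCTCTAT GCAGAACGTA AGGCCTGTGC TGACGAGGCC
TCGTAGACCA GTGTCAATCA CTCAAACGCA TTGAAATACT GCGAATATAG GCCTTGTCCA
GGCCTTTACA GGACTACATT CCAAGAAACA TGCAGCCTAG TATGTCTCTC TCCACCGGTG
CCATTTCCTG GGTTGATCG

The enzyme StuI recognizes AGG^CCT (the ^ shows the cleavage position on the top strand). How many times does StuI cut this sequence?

4

AGGCCT occurs starting at positions 41, 56, 109, 120.
StuI cuts at 4 sites.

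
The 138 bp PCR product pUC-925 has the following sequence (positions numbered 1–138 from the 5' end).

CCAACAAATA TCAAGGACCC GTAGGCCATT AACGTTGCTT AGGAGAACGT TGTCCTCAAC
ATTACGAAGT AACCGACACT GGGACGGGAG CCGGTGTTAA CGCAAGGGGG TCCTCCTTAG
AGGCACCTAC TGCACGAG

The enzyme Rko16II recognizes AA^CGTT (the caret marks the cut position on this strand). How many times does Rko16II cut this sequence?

2

AACGTT occurs starting at positions 31, 46.
Rko16II cuts at 2 sites.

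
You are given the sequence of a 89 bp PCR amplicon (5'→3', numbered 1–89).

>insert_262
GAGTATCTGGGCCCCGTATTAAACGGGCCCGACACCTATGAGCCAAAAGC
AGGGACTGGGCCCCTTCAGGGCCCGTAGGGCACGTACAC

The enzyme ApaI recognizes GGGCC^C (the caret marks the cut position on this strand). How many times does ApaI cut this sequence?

4

GGGCCC occurs starting at positions 9, 25, 58, 69.
ApaI cuts at 4 sites.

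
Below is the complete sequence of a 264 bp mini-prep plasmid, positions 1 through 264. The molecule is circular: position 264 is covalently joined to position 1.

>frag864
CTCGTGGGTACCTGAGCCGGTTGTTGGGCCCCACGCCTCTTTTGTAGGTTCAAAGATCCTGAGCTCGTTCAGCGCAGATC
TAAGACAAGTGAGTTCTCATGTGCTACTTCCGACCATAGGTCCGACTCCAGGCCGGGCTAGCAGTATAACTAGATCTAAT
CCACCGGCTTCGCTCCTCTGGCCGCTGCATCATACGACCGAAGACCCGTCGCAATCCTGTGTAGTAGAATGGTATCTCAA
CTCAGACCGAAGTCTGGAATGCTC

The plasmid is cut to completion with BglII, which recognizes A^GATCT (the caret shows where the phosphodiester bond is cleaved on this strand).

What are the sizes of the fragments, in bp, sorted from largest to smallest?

BglII sites (AGATCT) start at positions 76, 152.
BglII cuts after the first base of each site, so after positions 76, 152.
Circular molecule, 2 cuts → 2 fragments:
  77–152 → 76 bp
  153–264 then 1–76 → 112 + 76 = 188 bp
Sorted largest to smallest: 188, 76 bp.

188, 76 bp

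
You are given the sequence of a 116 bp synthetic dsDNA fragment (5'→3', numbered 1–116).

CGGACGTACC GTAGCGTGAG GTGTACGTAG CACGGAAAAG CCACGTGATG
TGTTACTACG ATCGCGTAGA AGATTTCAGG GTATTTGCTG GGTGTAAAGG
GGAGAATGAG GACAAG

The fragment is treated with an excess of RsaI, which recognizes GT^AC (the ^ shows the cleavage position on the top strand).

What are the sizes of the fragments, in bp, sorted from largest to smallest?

92, 17, 7 bp

RsaI sites (GTAC) start at positions 6, 23.
RsaI cuts after base 2 of each site, so after positions 7, 24.
Linear molecule, 2 cuts → 3 fragments:
  1–7 → 7 bp
  8–24 → 17 bp
  25–116 → 92 bp
Sorted largest to smallest: 92, 17, 7 bp.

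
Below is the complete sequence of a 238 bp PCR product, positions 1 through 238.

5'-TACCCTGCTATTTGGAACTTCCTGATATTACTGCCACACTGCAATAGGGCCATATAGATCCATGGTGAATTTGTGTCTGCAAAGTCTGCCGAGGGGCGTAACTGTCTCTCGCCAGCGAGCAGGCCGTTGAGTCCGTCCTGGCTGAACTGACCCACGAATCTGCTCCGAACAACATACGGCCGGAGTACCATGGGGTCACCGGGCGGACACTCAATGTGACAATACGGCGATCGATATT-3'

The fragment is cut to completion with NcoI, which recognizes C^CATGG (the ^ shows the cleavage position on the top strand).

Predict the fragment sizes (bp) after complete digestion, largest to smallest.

128, 60, 50 bp

NcoI sites (CCATGG) start at positions 60, 188.
NcoI cuts after the first base of each site, so after positions 60, 188.
Linear molecule, 2 cuts → 3 fragments:
  1–60 → 60 bp
  61–188 → 128 bp
  189–238 → 50 bp
Sorted largest to smallest: 128, 60, 50 bp.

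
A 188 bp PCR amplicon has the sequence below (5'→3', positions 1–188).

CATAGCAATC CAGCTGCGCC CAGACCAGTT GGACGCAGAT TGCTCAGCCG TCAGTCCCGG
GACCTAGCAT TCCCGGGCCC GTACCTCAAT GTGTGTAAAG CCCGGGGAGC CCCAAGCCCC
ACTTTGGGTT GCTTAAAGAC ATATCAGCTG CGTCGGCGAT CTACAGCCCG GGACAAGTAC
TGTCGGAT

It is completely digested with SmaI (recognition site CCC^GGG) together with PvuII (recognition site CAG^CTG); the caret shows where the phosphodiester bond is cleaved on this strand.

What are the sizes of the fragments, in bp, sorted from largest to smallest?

SmaI sites (CCCGGG) start at positions 56, 72, 101, 167.
SmaI cuts after base 3 of each site, so after positions 58, 74, 103, 169.
PvuII sites (CAGCTG) start at positions 11, 145.
PvuII cuts after base 3 of each site, so after positions 13, 147.
Combined cut positions: 13, 58, 74, 103, 147, 169.
Linear molecule, 6 cuts → 7 fragments:
  1–13 → 13 bp
  14–58 → 45 bp
  59–74 → 16 bp
  75–103 → 29 bp
  104–147 → 44 bp
  148–169 → 22 bp
  170–188 → 19 bp
Sorted largest to smallest: 45, 44, 29, 22, 19, 16, 13 bp.

45, 44, 29, 22, 19, 16, 13 bp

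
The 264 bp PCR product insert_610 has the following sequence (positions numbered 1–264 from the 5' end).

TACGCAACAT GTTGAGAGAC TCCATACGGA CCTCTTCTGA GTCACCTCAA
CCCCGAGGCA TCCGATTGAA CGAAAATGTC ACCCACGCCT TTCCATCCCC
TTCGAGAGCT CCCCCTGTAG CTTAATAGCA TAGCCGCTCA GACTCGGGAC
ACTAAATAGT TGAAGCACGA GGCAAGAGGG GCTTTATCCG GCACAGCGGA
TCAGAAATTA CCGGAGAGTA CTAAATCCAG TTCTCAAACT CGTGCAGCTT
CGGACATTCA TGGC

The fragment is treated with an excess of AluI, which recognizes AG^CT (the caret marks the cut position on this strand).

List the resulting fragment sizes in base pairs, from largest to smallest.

AluI sites (AGCT) start at positions 107, 119, 246.
AluI cuts after base 2 of each site, so after positions 108, 120, 247.
Linear molecule, 3 cuts → 4 fragments:
  1–108 → 108 bp
  109–120 → 12 bp
  121–247 → 127 bp
  248–264 → 17 bp
Sorted largest to smallest: 127, 108, 17, 12 bp.

127, 108, 17, 12 bp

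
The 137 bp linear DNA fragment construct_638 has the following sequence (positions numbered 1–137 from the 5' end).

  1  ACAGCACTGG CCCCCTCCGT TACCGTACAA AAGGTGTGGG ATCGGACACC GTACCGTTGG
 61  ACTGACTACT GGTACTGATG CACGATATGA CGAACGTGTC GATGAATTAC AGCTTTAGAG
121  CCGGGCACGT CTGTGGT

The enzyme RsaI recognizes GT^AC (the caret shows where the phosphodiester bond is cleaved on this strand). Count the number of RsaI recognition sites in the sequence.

GTAC occurs starting at positions 25, 51, 72.
RsaI cuts at 3 sites.

3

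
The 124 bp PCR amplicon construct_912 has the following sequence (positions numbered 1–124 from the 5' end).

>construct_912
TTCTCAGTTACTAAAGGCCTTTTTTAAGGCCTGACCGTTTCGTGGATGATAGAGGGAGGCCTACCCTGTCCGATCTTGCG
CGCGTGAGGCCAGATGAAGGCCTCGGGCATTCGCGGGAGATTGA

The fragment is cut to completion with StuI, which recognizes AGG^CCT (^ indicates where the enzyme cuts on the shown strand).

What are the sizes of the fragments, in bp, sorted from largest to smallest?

41, 30, 24, 17, 12 bp

StuI sites (AGGCCT) start at positions 15, 27, 57, 98.
StuI cuts after base 3 of each site, so after positions 17, 29, 59, 100.
Linear molecule, 4 cuts → 5 fragments:
  1–17 → 17 bp
  18–29 → 12 bp
  30–59 → 30 bp
  60–100 → 41 bp
  101–124 → 24 bp
Sorted largest to smallest: 41, 30, 24, 17, 12 bp.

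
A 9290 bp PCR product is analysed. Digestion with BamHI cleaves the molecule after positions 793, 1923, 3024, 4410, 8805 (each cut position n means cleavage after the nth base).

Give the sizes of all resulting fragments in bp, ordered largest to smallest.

4395, 1386, 1130, 1101, 793, 485 bp

Linear molecule, 5 cuts → 6 fragments:
  793 − 0 = 793 bp
  1923 − 793 = 1130 bp
  3024 − 1923 = 1101 bp
  4410 − 3024 = 1386 bp
  8805 − 4410 = 4395 bp
  9290 − 8805 = 485 bp
Sorted largest to smallest: 4395, 1386, 1130, 1101, 793, 485 bp.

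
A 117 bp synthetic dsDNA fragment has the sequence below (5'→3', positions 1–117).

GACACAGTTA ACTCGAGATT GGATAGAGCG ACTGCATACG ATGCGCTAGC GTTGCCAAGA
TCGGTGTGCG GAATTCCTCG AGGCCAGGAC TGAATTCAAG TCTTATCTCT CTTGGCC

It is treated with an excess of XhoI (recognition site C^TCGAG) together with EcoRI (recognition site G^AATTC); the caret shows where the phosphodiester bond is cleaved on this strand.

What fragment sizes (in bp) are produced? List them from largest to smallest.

XhoI sites (CTCGAG) start at positions 12, 77.
XhoI cuts after the first base of each site, so after positions 12, 77.
EcoRI sites (GAATTC) start at positions 71, 92.
EcoRI cuts after the first base of each site, so after positions 71, 92.
Combined cut positions: 12, 71, 77, 92.
Linear molecule, 4 cuts → 5 fragments:
  1–12 → 12 bp
  13–71 → 59 bp
  72–77 → 6 bp
  78–92 → 15 bp
  93–117 → 25 bp
Sorted largest to smallest: 59, 25, 15, 12, 6 bp.

59, 25, 15, 12, 6 bp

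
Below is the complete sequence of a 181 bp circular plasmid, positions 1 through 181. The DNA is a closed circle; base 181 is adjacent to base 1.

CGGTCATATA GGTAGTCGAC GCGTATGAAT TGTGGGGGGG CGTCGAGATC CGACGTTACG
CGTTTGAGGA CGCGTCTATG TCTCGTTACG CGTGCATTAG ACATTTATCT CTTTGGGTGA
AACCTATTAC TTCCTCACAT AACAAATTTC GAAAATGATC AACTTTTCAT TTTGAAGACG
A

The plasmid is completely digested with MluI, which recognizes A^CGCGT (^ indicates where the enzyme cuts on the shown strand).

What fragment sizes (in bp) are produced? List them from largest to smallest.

112, 39, 18, 12 bp

MluI sites (ACGCGT) start at positions 19, 58, 70, 88.
MluI cuts after the first base of each site, so after positions 19, 58, 70, 88.
Circular molecule, 4 cuts → 4 fragments:
  20–58 → 39 bp
  59–70 → 12 bp
  71–88 → 18 bp
  89–181 then 1–19 → 93 + 19 = 112 bp
Sorted largest to smallest: 112, 39, 18, 12 bp.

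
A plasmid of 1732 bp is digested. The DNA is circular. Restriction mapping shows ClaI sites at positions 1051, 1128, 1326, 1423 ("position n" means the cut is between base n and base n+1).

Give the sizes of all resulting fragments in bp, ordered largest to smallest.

Circular molecule, 4 cuts → 4 fragments:
  1128 − 1051 = 77 bp
  1326 − 1128 = 198 bp
  1423 − 1326 = 97 bp
  wrap: 1732 − 1423 + 1051 = 1360 bp
Sorted largest to smallest: 1360, 198, 97, 77 bp.

1360, 198, 97, 77 bp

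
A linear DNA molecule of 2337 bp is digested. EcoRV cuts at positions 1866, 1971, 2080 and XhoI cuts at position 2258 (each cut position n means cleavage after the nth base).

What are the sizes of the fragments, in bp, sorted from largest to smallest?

Combined cut positions (sorted): 1866, 1971, 2080, 2258.
Linear molecule, 4 cuts → 5 fragments:
  1866 − 0 = 1866 bp
  1971 − 1866 = 105 bp
  2080 − 1971 = 109 bp
  2258 − 2080 = 178 bp
  2337 − 2258 = 79 bp
Sorted largest to smallest: 1866, 178, 109, 105, 79 bp.

1866, 178, 109, 105, 79 bp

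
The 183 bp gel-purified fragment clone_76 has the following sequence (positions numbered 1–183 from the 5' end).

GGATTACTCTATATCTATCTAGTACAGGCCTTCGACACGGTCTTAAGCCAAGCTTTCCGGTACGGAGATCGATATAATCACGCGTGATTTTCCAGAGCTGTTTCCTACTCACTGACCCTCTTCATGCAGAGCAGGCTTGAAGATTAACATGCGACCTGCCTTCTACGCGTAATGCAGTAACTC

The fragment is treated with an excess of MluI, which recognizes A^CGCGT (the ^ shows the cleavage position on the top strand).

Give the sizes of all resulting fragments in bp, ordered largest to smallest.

85, 80, 18 bp

MluI sites (ACGCGT) start at positions 80, 165.
MluI cuts after the first base of each site, so after positions 80, 165.
Linear molecule, 2 cuts → 3 fragments:
  1–80 → 80 bp
  81–165 → 85 bp
  166–183 → 18 bp
Sorted largest to smallest: 85, 80, 18 bp.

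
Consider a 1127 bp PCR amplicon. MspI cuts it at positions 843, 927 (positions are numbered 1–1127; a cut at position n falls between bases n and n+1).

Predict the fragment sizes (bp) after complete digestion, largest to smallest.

843, 200, 84 bp

Linear molecule, 2 cuts → 3 fragments:
  843 − 0 = 843 bp
  927 − 843 = 84 bp
  1127 − 927 = 200 bp
Sorted largest to smallest: 843, 200, 84 bp.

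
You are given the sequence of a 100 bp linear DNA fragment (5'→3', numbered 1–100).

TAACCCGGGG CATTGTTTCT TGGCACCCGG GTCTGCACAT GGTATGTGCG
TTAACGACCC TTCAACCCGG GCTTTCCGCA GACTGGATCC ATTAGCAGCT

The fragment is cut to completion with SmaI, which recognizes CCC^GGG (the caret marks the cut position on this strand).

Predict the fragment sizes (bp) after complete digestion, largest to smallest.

40, 32, 22, 6 bp

SmaI sites (CCCGGG) start at positions 4, 26, 66.
SmaI cuts after base 3 of each site, so after positions 6, 28, 68.
Linear molecule, 3 cuts → 4 fragments:
  1–6 → 6 bp
  7–28 → 22 bp
  29–68 → 40 bp
  69–100 → 32 bp
Sorted largest to smallest: 40, 32, 22, 6 bp.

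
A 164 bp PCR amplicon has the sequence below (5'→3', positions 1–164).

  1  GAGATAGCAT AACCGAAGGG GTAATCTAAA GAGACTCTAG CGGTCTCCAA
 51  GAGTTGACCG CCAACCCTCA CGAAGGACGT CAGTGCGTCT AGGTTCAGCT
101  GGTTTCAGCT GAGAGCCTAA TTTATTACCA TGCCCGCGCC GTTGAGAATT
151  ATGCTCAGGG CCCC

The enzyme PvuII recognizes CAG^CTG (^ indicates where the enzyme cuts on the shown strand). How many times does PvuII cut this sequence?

CAGCTG occurs starting at positions 96, 106.
PvuII cuts at 2 sites.

2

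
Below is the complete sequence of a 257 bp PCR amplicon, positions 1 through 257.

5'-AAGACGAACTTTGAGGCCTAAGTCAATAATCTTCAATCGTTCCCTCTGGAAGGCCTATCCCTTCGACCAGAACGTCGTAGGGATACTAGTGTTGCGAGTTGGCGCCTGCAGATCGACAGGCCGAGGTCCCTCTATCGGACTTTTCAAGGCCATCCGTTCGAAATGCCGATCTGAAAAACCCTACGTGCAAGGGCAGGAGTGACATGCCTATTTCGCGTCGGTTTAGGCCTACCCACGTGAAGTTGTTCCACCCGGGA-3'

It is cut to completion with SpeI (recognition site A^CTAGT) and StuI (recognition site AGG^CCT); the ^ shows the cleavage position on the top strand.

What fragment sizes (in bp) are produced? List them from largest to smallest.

142, 37, 32, 30, 16 bp

The SpeI site (ACTAGT) starts at position 85.
SpeI cuts after the first base of each site, so after position 85.
StuI sites (AGGCCT) start at positions 14, 51, 225.
StuI cuts after base 3 of each site, so after positions 16, 53, 227.
Combined cut positions: 16, 53, 85, 227.
Linear molecule, 4 cuts → 5 fragments:
  1–16 → 16 bp
  17–53 → 37 bp
  54–85 → 32 bp
  86–227 → 142 bp
  228–257 → 30 bp
Sorted largest to smallest: 142, 37, 32, 30, 16 bp.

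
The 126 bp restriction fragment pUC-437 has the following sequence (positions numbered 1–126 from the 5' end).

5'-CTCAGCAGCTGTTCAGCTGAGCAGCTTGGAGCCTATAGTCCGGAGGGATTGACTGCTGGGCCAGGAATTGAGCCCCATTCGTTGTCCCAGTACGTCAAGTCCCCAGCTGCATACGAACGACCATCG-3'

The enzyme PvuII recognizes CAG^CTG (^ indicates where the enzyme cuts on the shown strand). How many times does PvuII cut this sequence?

CAGCTG occurs starting at positions 6, 14, 104.
PvuII cuts at 3 sites.

3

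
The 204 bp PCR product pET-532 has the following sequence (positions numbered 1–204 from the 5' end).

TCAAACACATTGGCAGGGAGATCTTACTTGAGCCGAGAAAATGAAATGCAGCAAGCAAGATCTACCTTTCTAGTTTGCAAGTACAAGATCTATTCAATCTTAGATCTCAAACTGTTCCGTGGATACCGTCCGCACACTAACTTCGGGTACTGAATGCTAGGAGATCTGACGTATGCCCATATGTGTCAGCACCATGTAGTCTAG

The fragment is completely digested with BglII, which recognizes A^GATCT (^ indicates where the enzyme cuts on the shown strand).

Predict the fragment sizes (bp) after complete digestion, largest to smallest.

60, 42, 39, 28, 19, 16 bp

BglII sites (AGATCT) start at positions 19, 58, 86, 102, 162.
BglII cuts after the first base of each site, so after positions 19, 58, 86, 102, 162.
Linear molecule, 5 cuts → 6 fragments:
  1–19 → 19 bp
  20–58 → 39 bp
  59–86 → 28 bp
  87–102 → 16 bp
  103–162 → 60 bp
  163–204 → 42 bp
Sorted largest to smallest: 60, 42, 39, 28, 19, 16 bp.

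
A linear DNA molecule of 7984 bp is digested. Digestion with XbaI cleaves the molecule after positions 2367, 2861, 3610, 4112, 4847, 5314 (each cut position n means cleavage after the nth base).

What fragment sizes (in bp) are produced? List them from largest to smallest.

2670, 2367, 749, 735, 502, 494, 467 bp

Linear molecule, 6 cuts → 7 fragments:
  2367 − 0 = 2367 bp
  2861 − 2367 = 494 bp
  3610 − 2861 = 749 bp
  4112 − 3610 = 502 bp
  4847 − 4112 = 735 bp
  5314 − 4847 = 467 bp
  7984 − 5314 = 2670 bp
Sorted largest to smallest: 2670, 2367, 749, 735, 502, 494, 467 bp.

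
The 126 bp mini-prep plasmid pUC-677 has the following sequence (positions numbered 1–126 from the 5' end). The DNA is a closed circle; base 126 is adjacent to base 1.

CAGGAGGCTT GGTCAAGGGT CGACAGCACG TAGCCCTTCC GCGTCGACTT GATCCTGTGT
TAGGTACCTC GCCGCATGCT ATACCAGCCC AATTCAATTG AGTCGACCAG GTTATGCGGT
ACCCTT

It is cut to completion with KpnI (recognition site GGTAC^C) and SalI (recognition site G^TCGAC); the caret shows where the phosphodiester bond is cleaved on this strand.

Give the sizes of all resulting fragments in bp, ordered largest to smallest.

35, 24, 24, 23, 20 bp

KpnI sites (GGTACC) start at positions 63, 118.
KpnI cuts after base 5 of each site (before the last base), so after positions 67, 122.
SalI sites (GTCGAC) start at positions 19, 43, 102.
SalI cuts after the first base of each site, so after positions 19, 43, 102.
Combined cut positions: 19, 43, 67, 102, 122.
Circular molecule, 5 cuts → 5 fragments:
  20–43 → 24 bp
  44–67 → 24 bp
  68–102 → 35 bp
  103–122 → 20 bp
  123–126 then 1–19 → 4 + 19 = 23 bp
Sorted largest to smallest: 35, 24, 24, 23, 20 bp.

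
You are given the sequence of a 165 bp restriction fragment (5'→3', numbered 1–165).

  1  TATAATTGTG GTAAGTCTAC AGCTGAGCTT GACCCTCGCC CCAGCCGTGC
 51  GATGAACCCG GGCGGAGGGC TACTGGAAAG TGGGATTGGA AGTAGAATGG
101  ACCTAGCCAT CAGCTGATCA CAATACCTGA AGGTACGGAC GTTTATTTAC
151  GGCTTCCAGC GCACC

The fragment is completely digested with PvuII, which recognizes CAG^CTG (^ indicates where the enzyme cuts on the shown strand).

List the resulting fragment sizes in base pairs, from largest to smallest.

PvuII sites (CAGCTG) start at positions 20, 111.
PvuII cuts after base 3 of each site, so after positions 22, 113.
Linear molecule, 2 cuts → 3 fragments:
  1–22 → 22 bp
  23–113 → 91 bp
  114–165 → 52 bp
Sorted largest to smallest: 91, 52, 22 bp.

91, 52, 22 bp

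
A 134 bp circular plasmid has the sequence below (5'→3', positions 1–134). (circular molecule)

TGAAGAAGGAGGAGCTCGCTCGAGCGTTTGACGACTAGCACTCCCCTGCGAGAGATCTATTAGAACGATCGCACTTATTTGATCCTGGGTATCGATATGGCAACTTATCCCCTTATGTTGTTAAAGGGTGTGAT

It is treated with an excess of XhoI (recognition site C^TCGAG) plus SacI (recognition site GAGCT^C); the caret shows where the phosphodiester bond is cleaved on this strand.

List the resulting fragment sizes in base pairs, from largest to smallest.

131, 3 bp

The XhoI site (CTCGAG) starts at position 19.
XhoI cuts after the first base of each site, so after position 19.
The SacI site (GAGCTC) starts at position 12.
SacI cuts after base 5 of each site (before the last base), so after position 16.
Combined cut positions: 16, 19.
Circular molecule, 2 cuts → 2 fragments:
  17–19 → 3 bp
  20–134 then 1–16 → 115 + 16 = 131 bp
Sorted largest to smallest: 131, 3 bp.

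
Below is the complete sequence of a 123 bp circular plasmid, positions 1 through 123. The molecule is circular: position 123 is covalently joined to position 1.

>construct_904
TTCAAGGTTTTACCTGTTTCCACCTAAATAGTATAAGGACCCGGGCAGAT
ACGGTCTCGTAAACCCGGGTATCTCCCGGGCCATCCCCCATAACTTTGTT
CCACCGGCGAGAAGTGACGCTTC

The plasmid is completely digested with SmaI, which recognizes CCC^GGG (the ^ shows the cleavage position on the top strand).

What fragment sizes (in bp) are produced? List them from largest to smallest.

88, 24, 11 bp

SmaI sites (CCCGGG) start at positions 40, 64, 75.
SmaI cuts after base 3 of each site, so after positions 42, 66, 77.
Circular molecule, 3 cuts → 3 fragments:
  43–66 → 24 bp
  67–77 → 11 bp
  78–123 then 1–42 → 46 + 42 = 88 bp
Sorted largest to smallest: 88, 24, 11 bp.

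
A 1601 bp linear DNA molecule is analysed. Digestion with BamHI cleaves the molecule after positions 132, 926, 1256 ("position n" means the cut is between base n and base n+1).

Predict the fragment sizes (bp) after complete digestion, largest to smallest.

Linear molecule, 3 cuts → 4 fragments:
  132 − 0 = 132 bp
  926 − 132 = 794 bp
  1256 − 926 = 330 bp
  1601 − 1256 = 345 bp
Sorted largest to smallest: 794, 345, 330, 132 bp.

794, 345, 330, 132 bp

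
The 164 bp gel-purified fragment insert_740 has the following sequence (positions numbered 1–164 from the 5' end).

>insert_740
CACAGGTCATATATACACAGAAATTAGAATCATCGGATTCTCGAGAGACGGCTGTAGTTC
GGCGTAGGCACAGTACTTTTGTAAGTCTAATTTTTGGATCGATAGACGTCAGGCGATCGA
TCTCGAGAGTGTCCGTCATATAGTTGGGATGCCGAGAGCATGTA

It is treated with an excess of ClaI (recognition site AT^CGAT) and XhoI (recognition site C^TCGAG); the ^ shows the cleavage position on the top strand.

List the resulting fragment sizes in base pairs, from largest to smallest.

ClaI sites (ATCGAT) start at positions 98, 116.
ClaI cuts after base 2 of each site, so after positions 99, 117.
XhoI sites (CTCGAG) start at positions 40, 122.
XhoI cuts after the first base of each site, so after positions 40, 122.
Combined cut positions: 40, 99, 117, 122.
Linear molecule, 4 cuts → 5 fragments:
  1–40 → 40 bp
  41–99 → 59 bp
  100–117 → 18 bp
  118–122 → 5 bp
  123–164 → 42 bp
Sorted largest to smallest: 59, 42, 40, 18, 5 bp.

59, 42, 40, 18, 5 bp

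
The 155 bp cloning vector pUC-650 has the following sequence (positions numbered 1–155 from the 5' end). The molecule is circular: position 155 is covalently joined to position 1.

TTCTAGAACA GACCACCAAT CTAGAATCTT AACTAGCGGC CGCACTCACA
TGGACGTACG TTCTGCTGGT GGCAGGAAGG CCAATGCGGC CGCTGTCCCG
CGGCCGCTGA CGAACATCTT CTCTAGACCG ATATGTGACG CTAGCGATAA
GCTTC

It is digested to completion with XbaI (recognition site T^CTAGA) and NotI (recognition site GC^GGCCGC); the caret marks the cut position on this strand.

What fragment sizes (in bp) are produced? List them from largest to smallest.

50, 35, 21, 18, 17, 14 bp

XbaI sites (TCTAGA) start at positions 2, 20, 122.
XbaI cuts after the first base of each site, so after positions 2, 20, 122.
NotI sites (GCGGCCGC) start at positions 36, 86, 100.
NotI cuts after base 2 of each site, so after positions 37, 87, 101.
Combined cut positions: 2, 20, 37, 87, 101, 122.
Circular molecule, 6 cuts → 6 fragments:
  3–20 → 18 bp
  21–37 → 17 bp
  38–87 → 50 bp
  88–101 → 14 bp
  102–122 → 21 bp
  123–155 then 1–2 → 33 + 2 = 35 bp
Sorted largest to smallest: 50, 35, 21, 18, 17, 14 bp.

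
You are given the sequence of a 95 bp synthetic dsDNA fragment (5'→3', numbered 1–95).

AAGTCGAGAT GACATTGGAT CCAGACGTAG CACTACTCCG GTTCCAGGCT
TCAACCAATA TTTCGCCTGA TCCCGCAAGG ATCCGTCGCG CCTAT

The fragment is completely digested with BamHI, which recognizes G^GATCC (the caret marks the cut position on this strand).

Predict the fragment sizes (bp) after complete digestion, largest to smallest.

62, 17, 16 bp

BamHI sites (GGATCC) start at positions 17, 79.
BamHI cuts after the first base of each site, so after positions 17, 79.
Linear molecule, 2 cuts → 3 fragments:
  1–17 → 17 bp
  18–79 → 62 bp
  80–95 → 16 bp
Sorted largest to smallest: 62, 17, 16 bp.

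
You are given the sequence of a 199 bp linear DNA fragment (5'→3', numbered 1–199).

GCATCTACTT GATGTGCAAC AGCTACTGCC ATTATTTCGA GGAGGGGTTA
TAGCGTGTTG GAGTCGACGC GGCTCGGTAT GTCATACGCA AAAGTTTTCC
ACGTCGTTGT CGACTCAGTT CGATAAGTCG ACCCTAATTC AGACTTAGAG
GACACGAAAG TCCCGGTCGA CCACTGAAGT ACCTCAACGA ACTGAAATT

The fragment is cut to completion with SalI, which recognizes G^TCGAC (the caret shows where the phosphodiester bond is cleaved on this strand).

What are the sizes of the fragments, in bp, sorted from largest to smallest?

63, 46, 39, 33, 18 bp

SalI sites (GTCGAC) start at positions 63, 109, 127, 166.
SalI cuts after the first base of each site, so after positions 63, 109, 127, 166.
Linear molecule, 4 cuts → 5 fragments:
  1–63 → 63 bp
  64–109 → 46 bp
  110–127 → 18 bp
  128–166 → 39 bp
  167–199 → 33 bp
Sorted largest to smallest: 63, 46, 39, 33, 18 bp.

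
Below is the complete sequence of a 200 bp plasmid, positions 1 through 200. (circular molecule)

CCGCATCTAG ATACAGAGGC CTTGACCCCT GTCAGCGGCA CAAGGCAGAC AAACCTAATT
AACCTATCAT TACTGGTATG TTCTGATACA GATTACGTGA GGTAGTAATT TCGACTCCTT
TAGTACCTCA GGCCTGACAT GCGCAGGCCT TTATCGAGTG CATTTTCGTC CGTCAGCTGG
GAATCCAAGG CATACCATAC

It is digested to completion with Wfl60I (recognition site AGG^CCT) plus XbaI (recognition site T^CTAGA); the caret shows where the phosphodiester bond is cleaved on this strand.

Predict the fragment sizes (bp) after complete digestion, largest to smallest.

Wfl60I sites (AGGCCT) start at positions 17, 130, 145.
Wfl60I cuts after base 3 of each site, so after positions 19, 132, 147.
The XbaI site (TCTAGA) starts at position 6.
XbaI cuts after the first base of each site, so after position 6.
Combined cut positions: 6, 19, 132, 147.
Circular molecule, 4 cuts → 4 fragments:
  7–19 → 13 bp
  20–132 → 113 bp
  133–147 → 15 bp
  148–200 then 1–6 → 53 + 6 = 59 bp
Sorted largest to smallest: 113, 59, 15, 13 bp.

113, 59, 15, 13 bp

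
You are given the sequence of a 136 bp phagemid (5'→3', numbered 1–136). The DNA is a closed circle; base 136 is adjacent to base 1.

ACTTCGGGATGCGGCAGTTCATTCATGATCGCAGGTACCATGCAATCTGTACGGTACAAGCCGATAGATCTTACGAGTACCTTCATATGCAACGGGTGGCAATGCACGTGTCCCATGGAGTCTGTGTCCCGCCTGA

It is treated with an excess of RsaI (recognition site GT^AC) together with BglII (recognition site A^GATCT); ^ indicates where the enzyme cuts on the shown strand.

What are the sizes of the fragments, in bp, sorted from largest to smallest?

RsaI sites (GTAC) start at positions 35, 49, 54, 77.
RsaI cuts after base 2 of each site, so after positions 36, 50, 55, 78.
The BglII site (AGATCT) starts at position 66.
BglII cuts after the first base of each site, so after position 66.
Combined cut positions: 36, 50, 55, 66, 78.
Circular molecule, 5 cuts → 5 fragments:
  37–50 → 14 bp
  51–55 → 5 bp
  56–66 → 11 bp
  67–78 → 12 bp
  79–136 then 1–36 → 58 + 36 = 94 bp
Sorted largest to smallest: 94, 14, 12, 11, 5 bp.

94, 14, 12, 11, 5 bp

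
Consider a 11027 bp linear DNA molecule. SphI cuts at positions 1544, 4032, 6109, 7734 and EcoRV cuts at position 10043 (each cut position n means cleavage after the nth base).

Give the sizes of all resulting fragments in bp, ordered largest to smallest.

2488, 2309, 2077, 1625, 1544, 984 bp

Combined cut positions (sorted): 1544, 4032, 6109, 7734, 10043.
Linear molecule, 5 cuts → 6 fragments:
  1544 − 0 = 1544 bp
  4032 − 1544 = 2488 bp
  6109 − 4032 = 2077 bp
  7734 − 6109 = 1625 bp
  10043 − 7734 = 2309 bp
  11027 − 10043 = 984 bp
Sorted largest to smallest: 2488, 2309, 2077, 1625, 1544, 984 bp.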